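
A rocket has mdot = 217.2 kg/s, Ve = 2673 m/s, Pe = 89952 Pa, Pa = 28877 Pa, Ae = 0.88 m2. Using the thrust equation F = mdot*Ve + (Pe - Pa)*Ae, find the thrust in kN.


F = 217.2 * 2673 + (89952 - 28877) * 0.88 = 634322.0 N = 634.3 kN

634.3 kN


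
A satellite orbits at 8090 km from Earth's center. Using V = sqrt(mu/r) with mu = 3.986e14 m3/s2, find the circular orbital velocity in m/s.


V = sqrt(3.986e14 / 8090000) = 7019 m/s

7019 m/s


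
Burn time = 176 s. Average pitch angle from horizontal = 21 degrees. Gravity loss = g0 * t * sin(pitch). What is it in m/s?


GL = 9.81 * 176 * sin(21 deg) = 619 m/s

619 m/s


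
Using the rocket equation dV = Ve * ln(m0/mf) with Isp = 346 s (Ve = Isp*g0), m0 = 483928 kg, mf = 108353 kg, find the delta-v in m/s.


Ve = 346 * 9.81 = 3394.26 m/s
dV = 3394.26 * ln(483928/108353) = 5080 m/s

5080 m/s


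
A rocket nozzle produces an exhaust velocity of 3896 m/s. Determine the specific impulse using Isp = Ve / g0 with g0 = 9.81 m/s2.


Isp = Ve / g0 = 3896 / 9.81 = 397.1 s

397.1 s


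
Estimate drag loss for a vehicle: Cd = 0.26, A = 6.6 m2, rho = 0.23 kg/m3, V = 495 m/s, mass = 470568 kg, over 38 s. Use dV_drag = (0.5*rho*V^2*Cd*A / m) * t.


D = 0.5 * 0.23 * 495^2 * 0.26 * 6.6 = 48353.23 N
a = 48353.23 / 470568 = 0.1028 m/s2
dV = 0.1028 * 38 = 3.9 m/s

3.9 m/s


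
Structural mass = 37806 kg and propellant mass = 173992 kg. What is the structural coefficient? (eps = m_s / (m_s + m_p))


eps = 37806 / (37806 + 173992) = 0.1785

0.1785


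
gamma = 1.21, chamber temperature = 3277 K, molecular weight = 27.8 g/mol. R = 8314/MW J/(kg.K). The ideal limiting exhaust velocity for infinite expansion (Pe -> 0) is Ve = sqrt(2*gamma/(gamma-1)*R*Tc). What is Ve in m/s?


R = 8314 / 27.8 = 299.06 J/(kg.K)
Ve = sqrt(2 * 1.21 / (1.21 - 1) * 299.06 * 3277) = 3361 m/s

3361 m/s


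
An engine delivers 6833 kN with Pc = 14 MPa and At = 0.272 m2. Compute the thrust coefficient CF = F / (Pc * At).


CF = 6833000 / (14e6 * 0.272) = 1.79

1.79


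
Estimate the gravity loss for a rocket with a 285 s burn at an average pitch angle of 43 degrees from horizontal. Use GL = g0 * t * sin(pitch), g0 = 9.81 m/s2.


GL = 9.81 * 285 * sin(43 deg) = 1907 m/s

1907 m/s


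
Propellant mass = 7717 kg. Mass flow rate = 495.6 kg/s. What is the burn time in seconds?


tb = 7717 / 495.6 = 15.6 s

15.6 s


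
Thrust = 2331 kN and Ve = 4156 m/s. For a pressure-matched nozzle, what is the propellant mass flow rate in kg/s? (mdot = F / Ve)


mdot = F / Ve = 2331000 / 4156 = 560.9 kg/s

560.9 kg/s


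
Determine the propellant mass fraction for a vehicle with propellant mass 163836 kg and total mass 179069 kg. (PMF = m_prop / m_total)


PMF = 163836 / 179069 = 0.915

0.915


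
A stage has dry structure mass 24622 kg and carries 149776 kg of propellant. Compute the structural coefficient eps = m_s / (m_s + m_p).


eps = 24622 / (24622 + 149776) = 0.1412

0.1412


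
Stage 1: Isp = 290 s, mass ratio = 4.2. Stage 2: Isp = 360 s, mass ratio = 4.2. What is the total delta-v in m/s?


dV1 = 290 * 9.81 * ln(4.2) = 4082.7 m/s
dV2 = 360 * 9.81 * ln(4.2) = 5068.1 m/s
Total dV = 4082.7 + 5068.1 = 9150.8 m/s ~ 9151 m/s

9151 m/s


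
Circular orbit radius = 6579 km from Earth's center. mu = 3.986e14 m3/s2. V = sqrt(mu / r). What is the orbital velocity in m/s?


V = sqrt(3.986e14 / 6579000) = 7784 m/s

7784 m/s


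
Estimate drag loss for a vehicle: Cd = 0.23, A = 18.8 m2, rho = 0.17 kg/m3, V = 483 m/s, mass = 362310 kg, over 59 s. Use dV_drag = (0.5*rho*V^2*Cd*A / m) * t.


D = 0.5 * 0.17 * 483^2 * 0.23 * 18.8 = 85743.04 N
a = 85743.04 / 362310 = 0.2367 m/s2
dV = 0.2367 * 59 = 14.0 m/s

14.0 m/s


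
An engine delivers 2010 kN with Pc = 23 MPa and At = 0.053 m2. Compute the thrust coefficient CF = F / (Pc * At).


CF = 2010000 / (23e6 * 0.053) = 1.65

1.65


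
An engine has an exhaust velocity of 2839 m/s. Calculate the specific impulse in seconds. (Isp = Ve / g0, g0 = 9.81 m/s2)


Isp = Ve / g0 = 2839 / 9.81 = 289.4 s

289.4 s


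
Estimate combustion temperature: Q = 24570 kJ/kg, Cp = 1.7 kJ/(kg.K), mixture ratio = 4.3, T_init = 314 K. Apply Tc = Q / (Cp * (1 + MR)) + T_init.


Tc = 24570 / (1.7 * (1 + 4.3)) + 314 = 3041 K

3041 K


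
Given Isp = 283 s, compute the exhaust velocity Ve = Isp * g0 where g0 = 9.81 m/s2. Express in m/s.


Ve = Isp * g0 = 283 * 9.81 = 2776.2 m/s

2776.2 m/s


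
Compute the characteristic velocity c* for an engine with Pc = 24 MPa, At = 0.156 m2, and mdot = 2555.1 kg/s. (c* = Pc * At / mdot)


c* = 24e6 * 0.156 / 2555.1 = 1465 m/s

1465 m/s


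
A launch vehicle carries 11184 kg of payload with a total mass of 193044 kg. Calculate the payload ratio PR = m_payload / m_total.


PR = 11184 / 193044 = 0.0579

0.0579


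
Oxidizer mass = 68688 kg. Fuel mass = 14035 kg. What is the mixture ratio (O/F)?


MR = 68688 / 14035 = 4.89

4.89


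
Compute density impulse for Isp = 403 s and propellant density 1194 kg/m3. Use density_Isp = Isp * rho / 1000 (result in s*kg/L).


rho*Isp = 403 * 1194 / 1000 = 481 s*kg/L

481 s*kg/L


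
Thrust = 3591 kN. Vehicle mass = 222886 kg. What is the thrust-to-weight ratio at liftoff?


TWR = 3591000 / (222886 * 9.81) = 1.64

1.64


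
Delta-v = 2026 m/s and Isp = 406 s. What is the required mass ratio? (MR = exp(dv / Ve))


Ve = 406 * 9.81 = 3982.86 m/s
MR = exp(2026 / 3982.86) = 1.663

1.663


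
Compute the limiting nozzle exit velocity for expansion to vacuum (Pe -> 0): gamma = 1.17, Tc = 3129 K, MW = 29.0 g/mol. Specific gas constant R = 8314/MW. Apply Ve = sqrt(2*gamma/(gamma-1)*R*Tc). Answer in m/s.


R = 8314 / 29.0 = 286.69 J/(kg.K)
Ve = sqrt(2 * 1.17 / (1.17 - 1) * 286.69 * 3129) = 3514 m/s

3514 m/s


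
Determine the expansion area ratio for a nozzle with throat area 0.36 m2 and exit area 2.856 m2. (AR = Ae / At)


AR = 2.856 / 0.36 = 7.9

7.9


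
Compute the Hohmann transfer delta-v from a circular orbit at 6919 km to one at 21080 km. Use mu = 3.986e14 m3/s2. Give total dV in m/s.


V1 = sqrt(mu/r1) = 7590.09 m/s
dV1 = V1*(sqrt(2*r2/(r1+r2)) - 1) = 1723.69 m/s
V2 = sqrt(mu/r2) = 4348.44 m/s
dV2 = V2*(1 - sqrt(2*r1/(r1+r2))) = 1291.42 m/s
Total dV = 3015 m/s

3015 m/s


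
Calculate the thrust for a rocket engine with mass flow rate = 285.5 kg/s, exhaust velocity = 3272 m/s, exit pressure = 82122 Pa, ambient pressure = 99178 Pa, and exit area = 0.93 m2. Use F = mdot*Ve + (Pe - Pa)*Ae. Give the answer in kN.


F = 285.5 * 3272 + (82122 - 99178) * 0.93 = 918294.0 N = 918.3 kN

918.3 kN


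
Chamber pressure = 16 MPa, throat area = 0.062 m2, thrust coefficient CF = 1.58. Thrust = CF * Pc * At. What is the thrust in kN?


F = 1.58 * 16e6 * 0.062 = 1.5674e+06 N = 1567.4 kN

1567.4 kN


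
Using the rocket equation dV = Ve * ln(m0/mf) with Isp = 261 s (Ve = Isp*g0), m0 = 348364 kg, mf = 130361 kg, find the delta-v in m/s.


Ve = 261 * 9.81 = 2560.41 m/s
dV = 2560.41 * ln(348364/130361) = 2517 m/s

2517 m/s


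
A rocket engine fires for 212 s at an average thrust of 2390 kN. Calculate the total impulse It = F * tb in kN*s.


It = 2390 * 212 = 506680 kN*s

506680 kN*s


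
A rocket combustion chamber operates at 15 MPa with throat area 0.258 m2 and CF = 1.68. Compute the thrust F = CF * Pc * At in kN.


F = 1.68 * 15e6 * 0.258 = 6.5016e+06 N = 6501.6 kN

6501.6 kN


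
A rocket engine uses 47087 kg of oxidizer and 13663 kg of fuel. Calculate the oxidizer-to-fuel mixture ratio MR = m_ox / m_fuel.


MR = 47087 / 13663 = 3.45

3.45


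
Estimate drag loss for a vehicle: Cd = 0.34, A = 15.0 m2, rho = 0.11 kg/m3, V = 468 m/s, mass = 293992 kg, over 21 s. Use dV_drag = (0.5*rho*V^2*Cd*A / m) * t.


D = 0.5 * 0.11 * 468^2 * 0.34 * 15.0 = 61436.23 N
a = 61436.23 / 293992 = 0.209 m/s2
dV = 0.209 * 21 = 4.4 m/s

4.4 m/s


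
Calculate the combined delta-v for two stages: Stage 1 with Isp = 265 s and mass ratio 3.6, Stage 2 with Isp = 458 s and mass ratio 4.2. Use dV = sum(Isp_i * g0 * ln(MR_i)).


dV1 = 265 * 9.81 * ln(3.6) = 3330.0 m/s
dV2 = 458 * 9.81 * ln(4.2) = 6447.8 m/s
Total dV = 3330.0 + 6447.8 = 9777.8 m/s ~ 9778 m/s

9778 m/s


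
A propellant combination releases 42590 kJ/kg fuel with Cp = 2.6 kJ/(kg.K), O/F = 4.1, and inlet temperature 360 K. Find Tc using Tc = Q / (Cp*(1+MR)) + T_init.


Tc = 42590 / (2.6 * (1 + 4.1)) + 360 = 3572 K

3572 K


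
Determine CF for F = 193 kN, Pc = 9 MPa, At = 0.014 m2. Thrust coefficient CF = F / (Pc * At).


CF = 193000 / (9e6 * 0.014) = 1.53

1.53


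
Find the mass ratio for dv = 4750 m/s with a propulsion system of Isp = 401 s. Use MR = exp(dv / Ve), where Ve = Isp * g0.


Ve = 401 * 9.81 = 3933.81 m/s
MR = exp(4750 / 3933.81) = 3.345

3.345


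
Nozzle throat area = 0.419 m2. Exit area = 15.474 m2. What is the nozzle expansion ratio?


AR = 15.474 / 0.419 = 36.9

36.9


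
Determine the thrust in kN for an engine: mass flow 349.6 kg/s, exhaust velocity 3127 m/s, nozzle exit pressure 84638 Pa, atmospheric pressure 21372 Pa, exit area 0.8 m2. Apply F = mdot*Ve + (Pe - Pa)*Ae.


F = 349.6 * 3127 + (84638 - 21372) * 0.8 = 1.1438e+06 N = 1143.8 kN

1143.8 kN


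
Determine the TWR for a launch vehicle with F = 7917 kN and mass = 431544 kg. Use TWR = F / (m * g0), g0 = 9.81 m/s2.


TWR = 7917000 / (431544 * 9.81) = 1.87

1.87


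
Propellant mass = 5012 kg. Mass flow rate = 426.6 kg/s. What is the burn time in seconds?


tb = 5012 / 426.6 = 11.7 s

11.7 s


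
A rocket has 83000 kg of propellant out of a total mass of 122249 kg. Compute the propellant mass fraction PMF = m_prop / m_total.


PMF = 83000 / 122249 = 0.679

0.679


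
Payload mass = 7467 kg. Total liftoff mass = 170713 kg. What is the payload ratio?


PR = 7467 / 170713 = 0.0437

0.0437


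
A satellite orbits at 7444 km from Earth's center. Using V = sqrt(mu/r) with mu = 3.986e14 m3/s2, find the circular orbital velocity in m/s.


V = sqrt(3.986e14 / 7444000) = 7318 m/s

7318 m/s


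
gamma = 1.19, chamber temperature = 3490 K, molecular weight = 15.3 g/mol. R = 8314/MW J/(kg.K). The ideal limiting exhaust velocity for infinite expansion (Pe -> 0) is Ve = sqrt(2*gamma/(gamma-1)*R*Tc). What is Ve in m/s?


R = 8314 / 15.3 = 543.4 J/(kg.K)
Ve = sqrt(2 * 1.19 / (1.19 - 1) * 543.4 * 3490) = 4874 m/s

4874 m/s


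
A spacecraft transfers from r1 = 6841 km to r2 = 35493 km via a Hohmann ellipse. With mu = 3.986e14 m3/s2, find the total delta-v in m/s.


V1 = sqrt(mu/r1) = 7633.24 m/s
dV1 = V1*(sqrt(2*r2/(r1+r2)) - 1) = 2251.17 m/s
V2 = sqrt(mu/r2) = 3351.18 m/s
dV2 = V2*(1 - sqrt(2*r1/(r1+r2))) = 1446.03 m/s
Total dV = 3697 m/s

3697 m/s


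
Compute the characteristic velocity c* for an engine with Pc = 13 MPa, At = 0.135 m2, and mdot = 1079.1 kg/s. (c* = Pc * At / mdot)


c* = 13e6 * 0.135 / 1079.1 = 1626 m/s

1626 m/s


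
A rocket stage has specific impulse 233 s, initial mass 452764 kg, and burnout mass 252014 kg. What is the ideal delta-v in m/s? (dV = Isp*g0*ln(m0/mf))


Ve = 233 * 9.81 = 2285.73 m/s
dV = 2285.73 * ln(452764/252014) = 1339 m/s

1339 m/s


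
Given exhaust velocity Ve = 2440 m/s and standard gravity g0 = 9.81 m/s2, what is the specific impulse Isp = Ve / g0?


Isp = Ve / g0 = 2440 / 9.81 = 248.7 s

248.7 s


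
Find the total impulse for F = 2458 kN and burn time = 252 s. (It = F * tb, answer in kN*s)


It = 2458 * 252 = 619416 kN*s

619416 kN*s


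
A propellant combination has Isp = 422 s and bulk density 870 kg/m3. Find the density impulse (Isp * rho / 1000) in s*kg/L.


rho*Isp = 422 * 870 / 1000 = 367 s*kg/L

367 s*kg/L


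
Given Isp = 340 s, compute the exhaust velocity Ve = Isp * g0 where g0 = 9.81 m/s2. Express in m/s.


Ve = Isp * g0 = 340 * 9.81 = 3335.4 m/s

3335.4 m/s


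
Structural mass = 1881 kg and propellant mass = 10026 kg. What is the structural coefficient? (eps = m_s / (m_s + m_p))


eps = 1881 / (1881 + 10026) = 0.158

0.158


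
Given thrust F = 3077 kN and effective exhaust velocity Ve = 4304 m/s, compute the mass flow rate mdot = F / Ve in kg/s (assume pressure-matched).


mdot = F / Ve = 3077000 / 4304 = 714.9 kg/s

714.9 kg/s


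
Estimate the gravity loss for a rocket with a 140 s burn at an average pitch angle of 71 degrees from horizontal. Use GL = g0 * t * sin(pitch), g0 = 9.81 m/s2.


GL = 9.81 * 140 * sin(71 deg) = 1299 m/s

1299 m/s


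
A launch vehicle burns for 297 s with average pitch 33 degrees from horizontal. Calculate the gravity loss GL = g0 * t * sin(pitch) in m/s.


GL = 9.81 * 297 * sin(33 deg) = 1587 m/s

1587 m/s


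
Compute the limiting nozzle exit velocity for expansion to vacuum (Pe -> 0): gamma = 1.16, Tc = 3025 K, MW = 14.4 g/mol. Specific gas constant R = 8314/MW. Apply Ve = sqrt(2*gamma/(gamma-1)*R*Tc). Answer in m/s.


R = 8314 / 14.4 = 577.36 J/(kg.K)
Ve = sqrt(2 * 1.16 / (1.16 - 1) * 577.36 * 3025) = 5032 m/s

5032 m/s


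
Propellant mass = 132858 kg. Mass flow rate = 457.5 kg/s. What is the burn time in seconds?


tb = 132858 / 457.5 = 290.4 s

290.4 s


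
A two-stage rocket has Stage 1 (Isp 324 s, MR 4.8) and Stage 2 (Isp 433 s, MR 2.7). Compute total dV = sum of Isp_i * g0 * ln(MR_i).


dV1 = 324 * 9.81 * ln(4.8) = 4985.8 m/s
dV2 = 433 * 9.81 * ln(2.7) = 4219.1 m/s
Total dV = 4985.8 + 4219.1 = 9204.9 m/s ~ 9205 m/s

9205 m/s


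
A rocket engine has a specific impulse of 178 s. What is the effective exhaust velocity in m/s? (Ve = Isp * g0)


Ve = Isp * g0 = 178 * 9.81 = 1746.2 m/s

1746.2 m/s


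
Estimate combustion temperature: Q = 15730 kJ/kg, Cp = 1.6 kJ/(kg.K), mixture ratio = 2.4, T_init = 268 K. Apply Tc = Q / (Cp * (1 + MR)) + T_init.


Tc = 15730 / (1.6 * (1 + 2.4)) + 268 = 3160 K

3160 K


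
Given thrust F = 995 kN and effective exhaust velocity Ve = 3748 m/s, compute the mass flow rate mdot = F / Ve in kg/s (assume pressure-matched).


mdot = F / Ve = 995000 / 3748 = 265.5 kg/s

265.5 kg/s


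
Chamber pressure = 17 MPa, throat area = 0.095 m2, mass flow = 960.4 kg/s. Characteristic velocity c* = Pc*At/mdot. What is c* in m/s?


c* = 17e6 * 0.095 / 960.4 = 1682 m/s

1682 m/s


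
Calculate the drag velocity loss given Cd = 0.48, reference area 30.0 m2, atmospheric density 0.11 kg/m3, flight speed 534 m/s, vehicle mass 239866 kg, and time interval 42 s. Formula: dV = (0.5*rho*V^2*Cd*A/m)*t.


D = 0.5 * 0.11 * 534^2 * 0.48 * 30.0 = 225843.55 N
a = 225843.55 / 239866 = 0.9415 m/s2
dV = 0.9415 * 42 = 39.5 m/s

39.5 m/s


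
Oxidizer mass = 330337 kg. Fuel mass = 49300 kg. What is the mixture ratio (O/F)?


MR = 330337 / 49300 = 6.7

6.7


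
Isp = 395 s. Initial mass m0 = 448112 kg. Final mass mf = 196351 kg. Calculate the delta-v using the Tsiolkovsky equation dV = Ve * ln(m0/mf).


Ve = 395 * 9.81 = 3874.95 m/s
dV = 3874.95 * ln(448112/196351) = 3197 m/s

3197 m/s


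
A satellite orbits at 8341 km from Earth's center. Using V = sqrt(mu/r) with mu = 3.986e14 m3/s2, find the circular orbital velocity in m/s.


V = sqrt(3.986e14 / 8341000) = 6913 m/s

6913 m/s


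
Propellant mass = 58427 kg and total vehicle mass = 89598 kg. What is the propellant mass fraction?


PMF = 58427 / 89598 = 0.652

0.652


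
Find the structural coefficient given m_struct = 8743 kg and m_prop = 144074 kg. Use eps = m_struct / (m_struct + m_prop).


eps = 8743 / (8743 + 144074) = 0.0572

0.0572


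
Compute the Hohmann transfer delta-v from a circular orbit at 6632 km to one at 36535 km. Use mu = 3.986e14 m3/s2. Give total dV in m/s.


V1 = sqrt(mu/r1) = 7752.58 m/s
dV1 = V1*(sqrt(2*r2/(r1+r2)) - 1) = 2333.91 m/s
V2 = sqrt(mu/r2) = 3303.04 m/s
dV2 = V2*(1 - sqrt(2*r1/(r1+r2))) = 1472.1 m/s
Total dV = 3806 m/s

3806 m/s


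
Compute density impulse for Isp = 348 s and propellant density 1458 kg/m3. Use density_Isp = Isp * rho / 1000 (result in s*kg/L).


rho*Isp = 348 * 1458 / 1000 = 507 s*kg/L

507 s*kg/L


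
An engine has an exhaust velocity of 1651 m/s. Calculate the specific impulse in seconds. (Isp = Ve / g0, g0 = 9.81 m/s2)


Isp = Ve / g0 = 1651 / 9.81 = 168.3 s

168.3 s


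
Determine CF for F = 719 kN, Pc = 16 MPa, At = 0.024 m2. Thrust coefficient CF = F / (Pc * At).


CF = 719000 / (16e6 * 0.024) = 1.87

1.87


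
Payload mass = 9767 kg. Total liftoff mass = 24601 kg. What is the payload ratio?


PR = 9767 / 24601 = 0.397

0.397


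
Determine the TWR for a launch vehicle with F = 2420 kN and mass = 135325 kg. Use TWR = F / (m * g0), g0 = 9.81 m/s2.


TWR = 2420000 / (135325 * 9.81) = 1.82

1.82


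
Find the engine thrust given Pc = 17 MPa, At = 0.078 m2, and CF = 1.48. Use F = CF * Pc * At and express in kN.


F = 1.48 * 17e6 * 0.078 = 1.9625e+06 N = 1962.5 kN

1962.5 kN


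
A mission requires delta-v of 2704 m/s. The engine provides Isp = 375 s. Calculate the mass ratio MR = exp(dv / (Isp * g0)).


Ve = 375 * 9.81 = 3678.75 m/s
MR = exp(2704 / 3678.75) = 2.086

2.086


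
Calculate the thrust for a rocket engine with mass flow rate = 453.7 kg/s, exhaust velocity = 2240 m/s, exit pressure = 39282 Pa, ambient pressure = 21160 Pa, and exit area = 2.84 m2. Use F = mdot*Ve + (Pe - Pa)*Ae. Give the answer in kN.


F = 453.7 * 2240 + (39282 - 21160) * 2.84 = 1.0678e+06 N = 1067.8 kN

1067.8 kN


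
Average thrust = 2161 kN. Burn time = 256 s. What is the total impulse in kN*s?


It = 2161 * 256 = 553216 kN*s

553216 kN*s


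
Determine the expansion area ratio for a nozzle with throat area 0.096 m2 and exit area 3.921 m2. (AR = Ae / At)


AR = 3.921 / 0.096 = 40.8

40.8


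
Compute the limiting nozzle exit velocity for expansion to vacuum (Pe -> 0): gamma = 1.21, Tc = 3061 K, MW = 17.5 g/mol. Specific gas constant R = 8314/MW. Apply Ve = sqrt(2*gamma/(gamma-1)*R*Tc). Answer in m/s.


R = 8314 / 17.5 = 475.09 J/(kg.K)
Ve = sqrt(2 * 1.21 / (1.21 - 1) * 475.09 * 3061) = 4094 m/s

4094 m/s


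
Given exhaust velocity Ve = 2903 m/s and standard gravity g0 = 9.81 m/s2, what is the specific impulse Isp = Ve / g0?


Isp = Ve / g0 = 2903 / 9.81 = 295.9 s

295.9 s


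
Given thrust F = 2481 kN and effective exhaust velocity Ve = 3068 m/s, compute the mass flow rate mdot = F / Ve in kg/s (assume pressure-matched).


mdot = F / Ve = 2481000 / 3068 = 808.7 kg/s

808.7 kg/s


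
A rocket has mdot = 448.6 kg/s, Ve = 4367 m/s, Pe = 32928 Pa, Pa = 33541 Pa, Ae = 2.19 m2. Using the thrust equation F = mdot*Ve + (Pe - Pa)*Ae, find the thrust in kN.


F = 448.6 * 4367 + (32928 - 33541) * 2.19 = 1.9577e+06 N = 1957.7 kN

1957.7 kN


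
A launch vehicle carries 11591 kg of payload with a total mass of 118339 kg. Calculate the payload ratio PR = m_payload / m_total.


PR = 11591 / 118339 = 0.0979

0.0979


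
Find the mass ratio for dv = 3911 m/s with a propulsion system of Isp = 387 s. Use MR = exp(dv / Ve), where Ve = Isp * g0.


Ve = 387 * 9.81 = 3796.47 m/s
MR = exp(3911 / 3796.47) = 2.802

2.802


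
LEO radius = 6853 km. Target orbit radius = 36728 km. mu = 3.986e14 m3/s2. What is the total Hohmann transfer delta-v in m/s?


V1 = sqrt(mu/r1) = 7626.55 m/s
dV1 = V1*(sqrt(2*r2/(r1+r2)) - 1) = 2274.77 m/s
V2 = sqrt(mu/r2) = 3294.35 m/s
dV2 = V2*(1 - sqrt(2*r1/(r1+r2))) = 1446.88 m/s
Total dV = 3722 m/s

3722 m/s


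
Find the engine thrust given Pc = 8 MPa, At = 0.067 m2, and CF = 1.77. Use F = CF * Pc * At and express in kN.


F = 1.77 * 8e6 * 0.067 = 948720.0 N = 948.7 kN

948.7 kN


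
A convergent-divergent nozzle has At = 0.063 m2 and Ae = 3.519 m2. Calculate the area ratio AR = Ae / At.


AR = 3.519 / 0.063 = 55.9

55.9


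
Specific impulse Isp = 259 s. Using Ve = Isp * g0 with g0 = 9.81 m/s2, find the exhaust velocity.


Ve = Isp * g0 = 259 * 9.81 = 2540.8 m/s

2540.8 m/s


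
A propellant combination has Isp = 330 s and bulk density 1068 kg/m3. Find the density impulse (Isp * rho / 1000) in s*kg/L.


rho*Isp = 330 * 1068 / 1000 = 352 s*kg/L

352 s*kg/L


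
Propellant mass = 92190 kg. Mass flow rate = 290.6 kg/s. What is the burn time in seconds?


tb = 92190 / 290.6 = 317.2 s

317.2 s


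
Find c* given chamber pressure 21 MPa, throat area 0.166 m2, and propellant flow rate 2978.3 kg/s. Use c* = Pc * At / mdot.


c* = 21e6 * 0.166 / 2978.3 = 1170 m/s

1170 m/s


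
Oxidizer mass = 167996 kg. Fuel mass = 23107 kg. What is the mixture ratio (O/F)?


MR = 167996 / 23107 = 7.27

7.27


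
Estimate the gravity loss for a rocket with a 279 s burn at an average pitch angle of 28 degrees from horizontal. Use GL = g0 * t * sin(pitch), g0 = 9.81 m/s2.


GL = 9.81 * 279 * sin(28 deg) = 1285 m/s

1285 m/s


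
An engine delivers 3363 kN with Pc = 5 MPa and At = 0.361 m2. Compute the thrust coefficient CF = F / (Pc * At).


CF = 3363000 / (5e6 * 0.361) = 1.86

1.86


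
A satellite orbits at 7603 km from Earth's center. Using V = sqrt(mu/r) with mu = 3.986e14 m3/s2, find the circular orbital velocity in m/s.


V = sqrt(3.986e14 / 7603000) = 7241 m/s

7241 m/s


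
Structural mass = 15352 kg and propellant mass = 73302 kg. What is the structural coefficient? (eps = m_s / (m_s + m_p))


eps = 15352 / (15352 + 73302) = 0.1732

0.1732


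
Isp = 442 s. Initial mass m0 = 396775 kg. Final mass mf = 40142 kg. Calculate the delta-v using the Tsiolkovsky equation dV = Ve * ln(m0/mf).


Ve = 442 * 9.81 = 4336.02 m/s
dV = 4336.02 * ln(396775/40142) = 9934 m/s

9934 m/s


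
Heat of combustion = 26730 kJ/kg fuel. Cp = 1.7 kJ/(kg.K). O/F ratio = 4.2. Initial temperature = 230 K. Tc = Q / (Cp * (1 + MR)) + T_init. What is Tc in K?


Tc = 26730 / (1.7 * (1 + 4.2)) + 230 = 3254 K

3254 K


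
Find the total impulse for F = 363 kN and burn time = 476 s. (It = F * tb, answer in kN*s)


It = 363 * 476 = 172788 kN*s

172788 kN*s


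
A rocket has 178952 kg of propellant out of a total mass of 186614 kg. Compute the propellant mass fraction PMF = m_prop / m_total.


PMF = 178952 / 186614 = 0.959

0.959


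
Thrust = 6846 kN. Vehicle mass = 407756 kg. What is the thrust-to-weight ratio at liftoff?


TWR = 6846000 / (407756 * 9.81) = 1.71

1.71


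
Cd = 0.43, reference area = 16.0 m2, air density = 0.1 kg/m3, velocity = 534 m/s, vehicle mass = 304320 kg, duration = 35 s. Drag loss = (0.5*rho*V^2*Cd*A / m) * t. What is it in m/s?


D = 0.5 * 0.1 * 534^2 * 0.43 * 16.0 = 98093.66 N
a = 98093.66 / 304320 = 0.3223 m/s2
dV = 0.3223 * 35 = 11.3 m/s

11.3 m/s


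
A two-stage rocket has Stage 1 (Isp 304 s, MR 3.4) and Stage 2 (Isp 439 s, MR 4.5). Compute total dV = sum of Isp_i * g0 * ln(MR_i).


dV1 = 304 * 9.81 * ln(3.4) = 3649.6 m/s
dV2 = 439 * 9.81 * ln(4.5) = 6477.4 m/s
Total dV = 3649.6 + 6477.4 = 10127.0 m/s ~ 10127 m/s

10127 m/s


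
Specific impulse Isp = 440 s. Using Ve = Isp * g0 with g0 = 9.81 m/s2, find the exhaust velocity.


Ve = Isp * g0 = 440 * 9.81 = 4316.4 m/s

4316.4 m/s


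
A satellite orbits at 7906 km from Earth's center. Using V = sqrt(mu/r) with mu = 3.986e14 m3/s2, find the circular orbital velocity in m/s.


V = sqrt(3.986e14 / 7906000) = 7101 m/s

7101 m/s


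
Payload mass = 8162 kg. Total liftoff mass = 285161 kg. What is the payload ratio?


PR = 8162 / 285161 = 0.0286

0.0286


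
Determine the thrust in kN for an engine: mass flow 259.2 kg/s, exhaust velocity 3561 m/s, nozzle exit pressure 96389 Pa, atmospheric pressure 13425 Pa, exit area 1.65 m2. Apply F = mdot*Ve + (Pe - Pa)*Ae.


F = 259.2 * 3561 + (96389 - 13425) * 1.65 = 1.0599e+06 N = 1059.9 kN

1059.9 kN


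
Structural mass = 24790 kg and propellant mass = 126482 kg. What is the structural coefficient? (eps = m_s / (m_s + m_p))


eps = 24790 / (24790 + 126482) = 0.1639

0.1639


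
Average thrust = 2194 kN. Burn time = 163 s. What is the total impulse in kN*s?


It = 2194 * 163 = 357622 kN*s

357622 kN*s


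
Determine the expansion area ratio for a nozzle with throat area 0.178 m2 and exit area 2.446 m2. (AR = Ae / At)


AR = 2.446 / 0.178 = 13.7

13.7


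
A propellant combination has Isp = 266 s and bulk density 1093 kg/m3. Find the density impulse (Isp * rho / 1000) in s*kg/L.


rho*Isp = 266 * 1093 / 1000 = 291 s*kg/L

291 s*kg/L


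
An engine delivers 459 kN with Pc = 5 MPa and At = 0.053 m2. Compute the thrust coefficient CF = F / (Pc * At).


CF = 459000 / (5e6 * 0.053) = 1.73

1.73


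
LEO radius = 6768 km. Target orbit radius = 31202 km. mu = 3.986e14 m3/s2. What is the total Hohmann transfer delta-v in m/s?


V1 = sqrt(mu/r1) = 7674.29 m/s
dV1 = V1*(sqrt(2*r2/(r1+r2)) - 1) = 2164.1 m/s
V2 = sqrt(mu/r2) = 3574.19 m/s
dV2 = V2*(1 - sqrt(2*r1/(r1+r2))) = 1440.15 m/s
Total dV = 3604 m/s

3604 m/s


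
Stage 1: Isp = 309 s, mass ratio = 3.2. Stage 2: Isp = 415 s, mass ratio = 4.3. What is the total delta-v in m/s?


dV1 = 309 * 9.81 * ln(3.2) = 3525.8 m/s
dV2 = 415 * 9.81 * ln(4.3) = 5938.2 m/s
Total dV = 3525.8 + 5938.2 = 9464.0 m/s ~ 9464 m/s

9464 m/s


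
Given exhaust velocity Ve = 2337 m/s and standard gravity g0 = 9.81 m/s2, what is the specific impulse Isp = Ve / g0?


Isp = Ve / g0 = 2337 / 9.81 = 238.2 s

238.2 s


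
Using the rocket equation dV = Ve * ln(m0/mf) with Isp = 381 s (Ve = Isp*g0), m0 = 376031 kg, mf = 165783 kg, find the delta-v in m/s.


Ve = 381 * 9.81 = 3737.61 m/s
dV = 3737.61 * ln(376031/165783) = 3061 m/s

3061 m/s


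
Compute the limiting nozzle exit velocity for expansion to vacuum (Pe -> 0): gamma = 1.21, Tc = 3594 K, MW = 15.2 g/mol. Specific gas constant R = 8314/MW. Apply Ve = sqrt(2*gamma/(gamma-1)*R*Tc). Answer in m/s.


R = 8314 / 15.2 = 546.97 J/(kg.K)
Ve = sqrt(2 * 1.21 / (1.21 - 1) * 546.97 * 3594) = 4760 m/s

4760 m/s


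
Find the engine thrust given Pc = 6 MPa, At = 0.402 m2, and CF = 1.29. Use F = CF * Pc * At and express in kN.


F = 1.29 * 6e6 * 0.402 = 3.1115e+06 N = 3111.5 kN

3111.5 kN


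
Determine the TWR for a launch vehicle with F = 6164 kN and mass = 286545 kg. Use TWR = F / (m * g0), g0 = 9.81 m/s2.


TWR = 6164000 / (286545 * 9.81) = 2.19

2.19


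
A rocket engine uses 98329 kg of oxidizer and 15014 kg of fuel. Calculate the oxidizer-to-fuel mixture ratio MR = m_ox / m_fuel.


MR = 98329 / 15014 = 6.55

6.55


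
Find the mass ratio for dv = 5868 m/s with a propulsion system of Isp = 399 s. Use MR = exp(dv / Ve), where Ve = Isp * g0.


Ve = 399 * 9.81 = 3914.19 m/s
MR = exp(5868 / 3914.19) = 4.478

4.478


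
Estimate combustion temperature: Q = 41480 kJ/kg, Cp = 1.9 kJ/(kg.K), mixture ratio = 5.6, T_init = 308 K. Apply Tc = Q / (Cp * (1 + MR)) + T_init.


Tc = 41480 / (1.9 * (1 + 5.6)) + 308 = 3616 K

3616 K


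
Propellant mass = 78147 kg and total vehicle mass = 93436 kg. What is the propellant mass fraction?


PMF = 78147 / 93436 = 0.836

0.836


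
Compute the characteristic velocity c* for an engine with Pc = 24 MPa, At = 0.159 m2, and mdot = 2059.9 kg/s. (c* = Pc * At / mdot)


c* = 24e6 * 0.159 / 2059.9 = 1853 m/s

1853 m/s


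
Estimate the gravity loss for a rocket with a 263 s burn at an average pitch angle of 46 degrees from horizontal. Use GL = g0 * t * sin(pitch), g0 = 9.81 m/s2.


GL = 9.81 * 263 * sin(46 deg) = 1856 m/s

1856 m/s


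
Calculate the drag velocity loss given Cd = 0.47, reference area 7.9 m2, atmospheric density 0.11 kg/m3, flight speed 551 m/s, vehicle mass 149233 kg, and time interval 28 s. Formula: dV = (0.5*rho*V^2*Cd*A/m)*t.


D = 0.5 * 0.11 * 551^2 * 0.47 * 7.9 = 61999.88 N
a = 61999.88 / 149233 = 0.4155 m/s2
dV = 0.4155 * 28 = 11.6 m/s

11.6 m/s


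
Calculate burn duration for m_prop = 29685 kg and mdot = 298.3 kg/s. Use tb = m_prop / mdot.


tb = 29685 / 298.3 = 99.5 s

99.5 s


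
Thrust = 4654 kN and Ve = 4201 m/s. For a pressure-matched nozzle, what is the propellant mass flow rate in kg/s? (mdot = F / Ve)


mdot = F / Ve = 4654000 / 4201 = 1107.8 kg/s

1107.8 kg/s


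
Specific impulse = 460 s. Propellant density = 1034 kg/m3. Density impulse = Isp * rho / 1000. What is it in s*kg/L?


rho*Isp = 460 * 1034 / 1000 = 476 s*kg/L

476 s*kg/L


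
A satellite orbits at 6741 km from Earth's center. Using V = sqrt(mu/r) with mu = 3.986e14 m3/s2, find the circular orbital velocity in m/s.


V = sqrt(3.986e14 / 6741000) = 7690 m/s

7690 m/s


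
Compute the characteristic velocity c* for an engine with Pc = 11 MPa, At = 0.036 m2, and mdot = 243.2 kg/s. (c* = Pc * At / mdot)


c* = 11e6 * 0.036 / 243.2 = 1628 m/s

1628 m/s


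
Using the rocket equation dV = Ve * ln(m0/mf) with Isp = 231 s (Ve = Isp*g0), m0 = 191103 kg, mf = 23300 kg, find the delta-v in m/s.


Ve = 231 * 9.81 = 2266.11 m/s
dV = 2266.11 * ln(191103/23300) = 4769 m/s

4769 m/s


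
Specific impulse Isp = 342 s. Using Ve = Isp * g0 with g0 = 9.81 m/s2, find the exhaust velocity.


Ve = Isp * g0 = 342 * 9.81 = 3355.0 m/s

3355.0 m/s


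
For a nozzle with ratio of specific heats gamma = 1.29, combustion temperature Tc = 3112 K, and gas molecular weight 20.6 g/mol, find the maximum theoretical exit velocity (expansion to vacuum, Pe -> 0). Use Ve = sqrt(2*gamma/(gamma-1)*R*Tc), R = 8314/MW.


R = 8314 / 20.6 = 403.59 J/(kg.K)
Ve = sqrt(2 * 1.29 / (1.29 - 1) * 403.59 * 3112) = 3343 m/s

3343 m/s


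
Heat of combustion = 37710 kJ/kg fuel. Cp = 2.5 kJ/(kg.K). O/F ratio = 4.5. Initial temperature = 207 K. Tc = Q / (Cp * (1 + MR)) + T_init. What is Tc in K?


Tc = 37710 / (2.5 * (1 + 4.5)) + 207 = 2950 K

2950 K


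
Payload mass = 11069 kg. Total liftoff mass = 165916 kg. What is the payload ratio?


PR = 11069 / 165916 = 0.0667

0.0667


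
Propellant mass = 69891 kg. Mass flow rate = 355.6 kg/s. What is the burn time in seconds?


tb = 69891 / 355.6 = 196.5 s

196.5 s


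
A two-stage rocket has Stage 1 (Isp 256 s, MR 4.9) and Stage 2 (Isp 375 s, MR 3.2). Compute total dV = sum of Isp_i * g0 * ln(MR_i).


dV1 = 256 * 9.81 * ln(4.9) = 3991.1 m/s
dV2 = 375 * 9.81 * ln(3.2) = 4278.9 m/s
Total dV = 3991.1 + 4278.9 = 8270.0 m/s ~ 8270 m/s

8270 m/s


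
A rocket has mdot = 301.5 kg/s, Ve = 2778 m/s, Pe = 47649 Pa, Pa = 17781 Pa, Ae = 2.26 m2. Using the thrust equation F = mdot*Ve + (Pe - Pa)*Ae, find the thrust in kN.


F = 301.5 * 2778 + (47649 - 17781) * 2.26 = 905069.0 N = 905.1 kN

905.1 kN


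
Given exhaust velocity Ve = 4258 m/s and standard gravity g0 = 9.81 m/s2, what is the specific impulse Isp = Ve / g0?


Isp = Ve / g0 = 4258 / 9.81 = 434.0 s

434.0 s


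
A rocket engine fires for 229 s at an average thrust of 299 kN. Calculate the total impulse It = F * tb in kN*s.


It = 299 * 229 = 68471 kN*s

68471 kN*s


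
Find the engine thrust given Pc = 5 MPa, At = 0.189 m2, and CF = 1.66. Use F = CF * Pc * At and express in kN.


F = 1.66 * 5e6 * 0.189 = 1.5687e+06 N = 1568.7 kN

1568.7 kN


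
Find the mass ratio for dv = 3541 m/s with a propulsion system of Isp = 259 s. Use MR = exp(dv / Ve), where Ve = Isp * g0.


Ve = 259 * 9.81 = 2540.79 m/s
MR = exp(3541 / 2540.79) = 4.03

4.03


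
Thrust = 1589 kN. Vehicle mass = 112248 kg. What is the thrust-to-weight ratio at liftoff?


TWR = 1589000 / (112248 * 9.81) = 1.44

1.44


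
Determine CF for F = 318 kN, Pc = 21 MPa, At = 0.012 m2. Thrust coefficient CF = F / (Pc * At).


CF = 318000 / (21e6 * 0.012) = 1.26

1.26


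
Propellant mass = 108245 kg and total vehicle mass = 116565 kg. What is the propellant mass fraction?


PMF = 108245 / 116565 = 0.929

0.929


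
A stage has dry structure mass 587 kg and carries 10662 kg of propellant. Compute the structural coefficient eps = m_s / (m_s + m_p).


eps = 587 / (587 + 10662) = 0.0522

0.0522


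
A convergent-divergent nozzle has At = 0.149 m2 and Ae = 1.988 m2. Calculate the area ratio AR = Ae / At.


AR = 1.988 / 0.149 = 13.3

13.3


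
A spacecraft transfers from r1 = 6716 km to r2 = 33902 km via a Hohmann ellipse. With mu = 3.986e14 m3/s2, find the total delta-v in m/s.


V1 = sqrt(mu/r1) = 7703.95 m/s
dV1 = V1*(sqrt(2*r2/(r1+r2)) - 1) = 2249.69 m/s
V2 = sqrt(mu/r2) = 3428.91 m/s
dV2 = V2*(1 - sqrt(2*r1/(r1+r2))) = 1457.09 m/s
Total dV = 3707 m/s

3707 m/s


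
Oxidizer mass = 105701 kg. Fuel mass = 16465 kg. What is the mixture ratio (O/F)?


MR = 105701 / 16465 = 6.42

6.42


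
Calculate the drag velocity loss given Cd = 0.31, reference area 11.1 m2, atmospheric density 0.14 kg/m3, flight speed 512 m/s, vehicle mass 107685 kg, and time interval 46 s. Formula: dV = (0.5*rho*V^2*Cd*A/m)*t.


D = 0.5 * 0.14 * 512^2 * 0.31 * 11.1 = 63142.63 N
a = 63142.63 / 107685 = 0.5864 m/s2
dV = 0.5864 * 46 = 27.0 m/s

27.0 m/s


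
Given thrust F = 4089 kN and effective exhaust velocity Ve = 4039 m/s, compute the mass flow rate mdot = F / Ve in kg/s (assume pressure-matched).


mdot = F / Ve = 4089000 / 4039 = 1012.4 kg/s

1012.4 kg/s


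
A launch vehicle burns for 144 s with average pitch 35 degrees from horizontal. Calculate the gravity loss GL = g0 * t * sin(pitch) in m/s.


GL = 9.81 * 144 * sin(35 deg) = 810 m/s

810 m/s


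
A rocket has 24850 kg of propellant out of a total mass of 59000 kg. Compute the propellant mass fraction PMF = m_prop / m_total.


PMF = 24850 / 59000 = 0.421

0.421


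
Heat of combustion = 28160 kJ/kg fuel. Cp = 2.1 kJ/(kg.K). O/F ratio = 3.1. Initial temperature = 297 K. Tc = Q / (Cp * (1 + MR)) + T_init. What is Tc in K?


Tc = 28160 / (2.1 * (1 + 3.1)) + 297 = 3568 K

3568 K


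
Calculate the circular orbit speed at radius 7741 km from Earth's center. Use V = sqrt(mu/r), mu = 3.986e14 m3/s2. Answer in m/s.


V = sqrt(3.986e14 / 7741000) = 7176 m/s

7176 m/s


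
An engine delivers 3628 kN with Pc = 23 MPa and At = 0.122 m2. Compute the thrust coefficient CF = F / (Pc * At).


CF = 3628000 / (23e6 * 0.122) = 1.29

1.29


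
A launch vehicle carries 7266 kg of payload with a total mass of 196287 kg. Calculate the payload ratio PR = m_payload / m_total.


PR = 7266 / 196287 = 0.037

0.037


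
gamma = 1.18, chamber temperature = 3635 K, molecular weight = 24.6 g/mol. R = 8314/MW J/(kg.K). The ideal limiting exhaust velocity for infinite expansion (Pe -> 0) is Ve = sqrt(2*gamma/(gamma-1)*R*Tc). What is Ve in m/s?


R = 8314 / 24.6 = 337.97 J/(kg.K)
Ve = sqrt(2 * 1.18 / (1.18 - 1) * 337.97 * 3635) = 4013 m/s

4013 m/s


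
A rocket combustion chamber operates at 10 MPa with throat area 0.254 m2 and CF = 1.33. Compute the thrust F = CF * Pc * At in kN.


F = 1.33 * 10e6 * 0.254 = 3.3782e+06 N = 3378.2 kN

3378.2 kN


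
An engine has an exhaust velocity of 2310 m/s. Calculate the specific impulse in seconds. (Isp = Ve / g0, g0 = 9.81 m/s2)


Isp = Ve / g0 = 2310 / 9.81 = 235.5 s

235.5 s


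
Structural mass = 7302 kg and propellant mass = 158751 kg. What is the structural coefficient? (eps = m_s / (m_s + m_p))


eps = 7302 / (7302 + 158751) = 0.044

0.044


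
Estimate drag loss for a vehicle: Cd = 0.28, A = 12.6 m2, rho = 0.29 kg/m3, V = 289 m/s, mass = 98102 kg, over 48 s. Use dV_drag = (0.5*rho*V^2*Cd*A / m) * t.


D = 0.5 * 0.29 * 289^2 * 0.28 * 12.6 = 42726.0 N
a = 42726.0 / 98102 = 0.4355 m/s2
dV = 0.4355 * 48 = 20.9 m/s

20.9 m/s


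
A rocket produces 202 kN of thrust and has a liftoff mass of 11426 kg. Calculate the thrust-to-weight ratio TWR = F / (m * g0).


TWR = 202000 / (11426 * 9.81) = 1.8

1.8


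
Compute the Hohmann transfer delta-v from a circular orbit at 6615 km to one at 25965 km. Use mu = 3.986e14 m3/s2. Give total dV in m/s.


V1 = sqrt(mu/r1) = 7762.54 m/s
dV1 = V1*(sqrt(2*r2/(r1+r2)) - 1) = 2037.72 m/s
V2 = sqrt(mu/r2) = 3918.09 m/s
dV2 = V2*(1 - sqrt(2*r1/(r1+r2))) = 1421.32 m/s
Total dV = 3459 m/s

3459 m/s


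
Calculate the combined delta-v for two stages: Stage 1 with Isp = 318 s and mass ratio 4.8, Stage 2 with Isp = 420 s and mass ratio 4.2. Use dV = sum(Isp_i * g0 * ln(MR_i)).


dV1 = 318 * 9.81 * ln(4.8) = 4893.4 m/s
dV2 = 420 * 9.81 * ln(4.2) = 5912.8 m/s
Total dV = 4893.4 + 5912.8 = 10806.2 m/s ~ 10806 m/s

10806 m/s


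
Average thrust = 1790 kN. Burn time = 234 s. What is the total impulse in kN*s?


It = 1790 * 234 = 418860 kN*s

418860 kN*s


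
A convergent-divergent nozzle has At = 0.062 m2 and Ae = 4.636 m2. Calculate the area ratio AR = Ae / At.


AR = 4.636 / 0.062 = 74.8

74.8


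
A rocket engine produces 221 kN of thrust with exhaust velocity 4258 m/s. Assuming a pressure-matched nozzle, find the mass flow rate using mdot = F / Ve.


mdot = F / Ve = 221000 / 4258 = 51.9 kg/s

51.9 kg/s


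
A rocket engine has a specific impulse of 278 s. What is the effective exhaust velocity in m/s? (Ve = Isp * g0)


Ve = Isp * g0 = 278 * 9.81 = 2727.2 m/s

2727.2 m/s


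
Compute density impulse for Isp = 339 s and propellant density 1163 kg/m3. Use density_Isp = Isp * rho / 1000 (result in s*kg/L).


rho*Isp = 339 * 1163 / 1000 = 394 s*kg/L

394 s*kg/L


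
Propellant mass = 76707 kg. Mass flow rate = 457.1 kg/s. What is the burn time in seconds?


tb = 76707 / 457.1 = 167.8 s

167.8 s


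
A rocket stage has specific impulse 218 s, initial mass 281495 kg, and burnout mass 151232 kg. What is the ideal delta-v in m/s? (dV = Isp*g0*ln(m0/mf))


Ve = 218 * 9.81 = 2138.58 m/s
dV = 2138.58 * ln(281495/151232) = 1329 m/s

1329 m/s


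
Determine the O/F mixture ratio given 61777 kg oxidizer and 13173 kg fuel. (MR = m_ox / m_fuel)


MR = 61777 / 13173 = 4.69

4.69


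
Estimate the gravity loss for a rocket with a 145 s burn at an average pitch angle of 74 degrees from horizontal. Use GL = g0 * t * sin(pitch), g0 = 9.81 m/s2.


GL = 9.81 * 145 * sin(74 deg) = 1367 m/s

1367 m/s


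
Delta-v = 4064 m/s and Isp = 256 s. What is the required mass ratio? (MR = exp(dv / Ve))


Ve = 256 * 9.81 = 2511.36 m/s
MR = exp(4064 / 2511.36) = 5.044

5.044


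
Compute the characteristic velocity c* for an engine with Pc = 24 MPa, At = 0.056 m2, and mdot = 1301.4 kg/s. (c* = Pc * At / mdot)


c* = 24e6 * 0.056 / 1301.4 = 1033 m/s

1033 m/s


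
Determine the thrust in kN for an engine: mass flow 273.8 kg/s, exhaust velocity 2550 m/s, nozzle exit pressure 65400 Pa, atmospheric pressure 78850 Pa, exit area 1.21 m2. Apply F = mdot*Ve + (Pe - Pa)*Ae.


F = 273.8 * 2550 + (65400 - 78850) * 1.21 = 681916.0 N = 681.9 kN

681.9 kN


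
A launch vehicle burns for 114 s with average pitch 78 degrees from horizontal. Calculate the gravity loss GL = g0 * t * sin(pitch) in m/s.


GL = 9.81 * 114 * sin(78 deg) = 1094 m/s

1094 m/s


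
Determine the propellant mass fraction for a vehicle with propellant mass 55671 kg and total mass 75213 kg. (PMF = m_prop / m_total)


PMF = 55671 / 75213 = 0.74

0.74


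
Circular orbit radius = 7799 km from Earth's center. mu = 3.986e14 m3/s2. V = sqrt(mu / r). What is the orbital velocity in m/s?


V = sqrt(3.986e14 / 7799000) = 7149 m/s

7149 m/s


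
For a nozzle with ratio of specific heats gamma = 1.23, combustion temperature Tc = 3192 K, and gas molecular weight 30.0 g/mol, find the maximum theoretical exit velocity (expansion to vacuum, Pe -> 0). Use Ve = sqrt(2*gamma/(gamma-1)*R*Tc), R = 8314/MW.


R = 8314 / 30.0 = 277.13 J/(kg.K)
Ve = sqrt(2 * 1.23 / (1.23 - 1) * 277.13 * 3192) = 3076 m/s

3076 m/s


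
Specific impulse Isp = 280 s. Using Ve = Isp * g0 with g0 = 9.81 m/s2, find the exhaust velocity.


Ve = Isp * g0 = 280 * 9.81 = 2746.8 m/s

2746.8 m/s


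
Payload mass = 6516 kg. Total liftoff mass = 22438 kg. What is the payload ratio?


PR = 6516 / 22438 = 0.2904

0.2904
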